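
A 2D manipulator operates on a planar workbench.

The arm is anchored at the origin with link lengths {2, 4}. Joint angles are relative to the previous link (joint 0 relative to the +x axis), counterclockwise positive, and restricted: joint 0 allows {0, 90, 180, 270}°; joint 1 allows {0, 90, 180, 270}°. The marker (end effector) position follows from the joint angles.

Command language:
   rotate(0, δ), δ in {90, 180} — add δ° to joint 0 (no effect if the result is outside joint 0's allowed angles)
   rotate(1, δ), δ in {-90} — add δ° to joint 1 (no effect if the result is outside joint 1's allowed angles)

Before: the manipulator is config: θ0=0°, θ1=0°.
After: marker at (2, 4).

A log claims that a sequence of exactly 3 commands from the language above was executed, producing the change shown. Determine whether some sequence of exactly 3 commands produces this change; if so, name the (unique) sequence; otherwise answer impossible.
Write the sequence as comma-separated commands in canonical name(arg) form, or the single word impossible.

rotate(1, -90), rotate(1, -90), rotate(1, -90)

start: config: θ0=0°, θ1=0°
[1] after rotate(1, -90): config: θ0=0°, θ1=270°
[2] after rotate(1, -90): config: θ0=0°, θ1=180°
[3] after rotate(1, -90): config: θ0=0°, θ1=90°
all 27 alternatives checked — unique.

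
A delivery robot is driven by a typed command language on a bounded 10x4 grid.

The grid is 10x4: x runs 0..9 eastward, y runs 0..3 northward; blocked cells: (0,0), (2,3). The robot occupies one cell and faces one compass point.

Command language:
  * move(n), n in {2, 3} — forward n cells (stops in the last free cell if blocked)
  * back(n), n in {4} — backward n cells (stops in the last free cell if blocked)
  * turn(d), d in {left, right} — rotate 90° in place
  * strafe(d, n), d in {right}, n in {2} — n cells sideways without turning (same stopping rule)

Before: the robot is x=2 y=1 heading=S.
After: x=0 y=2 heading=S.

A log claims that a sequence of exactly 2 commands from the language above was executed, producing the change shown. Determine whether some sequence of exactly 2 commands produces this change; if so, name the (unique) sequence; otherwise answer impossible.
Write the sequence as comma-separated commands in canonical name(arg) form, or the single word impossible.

back(4), strafe(right, 2)

key: running strafe(right, 2) before back(4) would end elsewhere — order is forced
from: x=2 y=1 heading=S
[1] after back(4): x=2 y=2 heading=S
[2] after strafe(right, 2): x=0 y=2 heading=S
uniquely the one of 36 2-step routes that fits.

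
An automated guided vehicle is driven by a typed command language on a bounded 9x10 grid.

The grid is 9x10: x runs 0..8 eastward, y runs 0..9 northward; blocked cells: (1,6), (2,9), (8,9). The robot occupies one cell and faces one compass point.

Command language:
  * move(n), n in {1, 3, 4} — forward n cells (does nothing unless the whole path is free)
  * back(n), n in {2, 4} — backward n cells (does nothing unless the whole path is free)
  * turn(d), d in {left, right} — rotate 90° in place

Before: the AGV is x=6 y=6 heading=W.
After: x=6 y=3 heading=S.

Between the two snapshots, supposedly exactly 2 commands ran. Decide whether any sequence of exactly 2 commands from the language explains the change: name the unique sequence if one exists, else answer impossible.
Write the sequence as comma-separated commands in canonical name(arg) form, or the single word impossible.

key: position moved to (6,3) AND the heading swung to S — translation plus rotation needed
start: x=6 y=6 heading=W
step 1 (turn(left)): x=6 y=6 heading=S
step 2 (move(3)): x=6 y=3 heading=S
no rival 2-sequence matches.

turn(left), move(3)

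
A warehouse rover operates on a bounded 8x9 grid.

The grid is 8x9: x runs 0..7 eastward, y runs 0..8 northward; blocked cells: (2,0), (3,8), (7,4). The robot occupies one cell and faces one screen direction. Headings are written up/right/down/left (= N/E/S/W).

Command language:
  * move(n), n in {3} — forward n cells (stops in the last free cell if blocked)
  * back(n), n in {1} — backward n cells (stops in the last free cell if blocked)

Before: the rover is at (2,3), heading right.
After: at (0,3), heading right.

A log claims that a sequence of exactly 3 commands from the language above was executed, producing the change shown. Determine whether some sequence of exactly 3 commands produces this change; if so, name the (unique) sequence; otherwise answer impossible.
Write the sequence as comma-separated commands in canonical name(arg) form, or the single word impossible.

back(1), back(1), back(1)

key: heading stays E — no command in the sequence turns
from: at (2,3), heading right
t=1 back(1) ⇒ at (1,3), heading right
t=2 back(1) ⇒ at (0,3), heading right
t=3 back(1) ⇒ at (0,3), heading right
no other 3-command option fits: unique.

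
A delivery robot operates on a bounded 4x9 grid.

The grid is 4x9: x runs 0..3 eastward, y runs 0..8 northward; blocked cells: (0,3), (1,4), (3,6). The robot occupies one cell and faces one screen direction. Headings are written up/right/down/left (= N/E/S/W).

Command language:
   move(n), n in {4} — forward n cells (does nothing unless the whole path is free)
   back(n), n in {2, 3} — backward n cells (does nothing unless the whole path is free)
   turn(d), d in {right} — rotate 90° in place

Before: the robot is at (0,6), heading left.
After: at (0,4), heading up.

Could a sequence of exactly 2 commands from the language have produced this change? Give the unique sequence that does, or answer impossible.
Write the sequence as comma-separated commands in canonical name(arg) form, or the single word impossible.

turn(right), back(2)

key: running back(2) before turn(right) would end elsewhere — order is forced
begin: at (0,6), heading left
[1] after turn(right): at (0,6), heading up
[2] after back(2): at (0,4), heading up
no rival 2-sequence matches.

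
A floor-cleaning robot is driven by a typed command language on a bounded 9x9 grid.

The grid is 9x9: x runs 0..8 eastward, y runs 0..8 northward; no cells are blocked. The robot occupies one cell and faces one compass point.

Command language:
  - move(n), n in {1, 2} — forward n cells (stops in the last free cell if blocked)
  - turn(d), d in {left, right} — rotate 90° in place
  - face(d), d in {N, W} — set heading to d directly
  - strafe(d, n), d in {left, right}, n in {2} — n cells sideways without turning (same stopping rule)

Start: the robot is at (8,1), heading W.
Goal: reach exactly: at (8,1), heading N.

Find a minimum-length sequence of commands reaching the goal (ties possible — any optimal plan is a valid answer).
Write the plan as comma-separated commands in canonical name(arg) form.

start: at (8,1), heading W
[1] after face(N): at (8,1), heading N
no 0-step plan works, so 1 is optimal.

face(N)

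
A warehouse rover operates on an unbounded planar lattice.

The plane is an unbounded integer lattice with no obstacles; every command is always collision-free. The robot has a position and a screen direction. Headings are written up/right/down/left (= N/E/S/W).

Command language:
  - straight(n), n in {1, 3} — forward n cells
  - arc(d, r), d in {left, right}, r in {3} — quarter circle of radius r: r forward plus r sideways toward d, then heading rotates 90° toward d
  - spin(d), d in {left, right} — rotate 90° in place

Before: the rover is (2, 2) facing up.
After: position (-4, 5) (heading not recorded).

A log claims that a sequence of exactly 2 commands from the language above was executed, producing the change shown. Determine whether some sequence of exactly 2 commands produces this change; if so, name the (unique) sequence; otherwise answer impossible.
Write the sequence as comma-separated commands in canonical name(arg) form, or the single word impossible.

arc(left, 3), straight(3)

key: running straight(3) before arc(left, 3) would end elsewhere — order is forced
initial: (2, 2) facing up
step 1 (arc(left, 3)): (-1, 5) facing left
step 2 (straight(3)): (-4, 5) facing left
no other 2-command option fits: unique.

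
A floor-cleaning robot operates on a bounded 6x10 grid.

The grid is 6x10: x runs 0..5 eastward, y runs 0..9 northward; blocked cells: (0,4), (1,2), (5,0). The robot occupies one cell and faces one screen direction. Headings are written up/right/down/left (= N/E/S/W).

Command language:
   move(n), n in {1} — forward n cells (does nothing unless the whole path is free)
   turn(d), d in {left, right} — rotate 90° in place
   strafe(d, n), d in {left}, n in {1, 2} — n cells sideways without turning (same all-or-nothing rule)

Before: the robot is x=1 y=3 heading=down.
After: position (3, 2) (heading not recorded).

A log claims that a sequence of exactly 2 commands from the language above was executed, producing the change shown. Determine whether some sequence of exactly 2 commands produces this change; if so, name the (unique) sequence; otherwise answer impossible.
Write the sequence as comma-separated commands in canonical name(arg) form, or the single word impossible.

key: running move(1) before strafe(left, 2) would end elsewhere — order is forced
from: x=1 y=3 heading=down
t=1 strafe(left, 2) ⇒ x=3 y=3 heading=down
t=2 move(1) ⇒ x=3 y=2 heading=down
uniquely the one of 25 2-step routes that fits.

strafe(left, 2), move(1)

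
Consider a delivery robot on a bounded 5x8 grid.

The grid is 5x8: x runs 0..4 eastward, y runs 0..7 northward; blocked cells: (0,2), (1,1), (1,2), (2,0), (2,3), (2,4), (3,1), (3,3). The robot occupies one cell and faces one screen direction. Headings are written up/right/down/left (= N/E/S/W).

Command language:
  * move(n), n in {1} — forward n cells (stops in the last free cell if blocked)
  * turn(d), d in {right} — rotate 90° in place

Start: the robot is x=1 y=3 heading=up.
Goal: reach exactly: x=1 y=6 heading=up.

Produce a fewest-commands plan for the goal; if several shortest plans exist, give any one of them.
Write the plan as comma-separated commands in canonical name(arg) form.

move(1), move(1), move(1)

from: x=1 y=3 heading=up
step 1 (move(1)): x=1 y=4 heading=up
step 2 (move(1)): x=1 y=5 heading=up
step 3 (move(1)): x=1 y=6 heading=up
shorter routes all fall short; 3 is best.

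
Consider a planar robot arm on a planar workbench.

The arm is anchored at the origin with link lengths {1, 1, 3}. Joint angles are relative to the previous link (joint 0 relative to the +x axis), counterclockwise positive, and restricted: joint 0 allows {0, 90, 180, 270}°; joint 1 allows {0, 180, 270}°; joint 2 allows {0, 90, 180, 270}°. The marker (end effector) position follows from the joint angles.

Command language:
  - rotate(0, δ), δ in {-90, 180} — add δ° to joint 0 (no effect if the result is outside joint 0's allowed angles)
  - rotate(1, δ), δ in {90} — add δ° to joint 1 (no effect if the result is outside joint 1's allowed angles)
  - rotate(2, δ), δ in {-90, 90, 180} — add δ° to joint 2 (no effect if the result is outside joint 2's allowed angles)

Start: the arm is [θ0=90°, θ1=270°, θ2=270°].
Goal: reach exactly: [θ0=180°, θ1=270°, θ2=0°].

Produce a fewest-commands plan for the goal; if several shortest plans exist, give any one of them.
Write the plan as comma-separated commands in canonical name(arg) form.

from: [θ0=90°, θ1=270°, θ2=270°]
[1] after rotate(2, 90): [θ0=90°, θ1=270°, θ2=0°]
[2] after rotate(0, -90): [θ0=0°, θ1=270°, θ2=0°]
[3] after rotate(0, 180): [θ0=180°, θ1=270°, θ2=0°]
no 2-step plan works, so 3 is optimal.

rotate(2, 90), rotate(0, -90), rotate(0, 180)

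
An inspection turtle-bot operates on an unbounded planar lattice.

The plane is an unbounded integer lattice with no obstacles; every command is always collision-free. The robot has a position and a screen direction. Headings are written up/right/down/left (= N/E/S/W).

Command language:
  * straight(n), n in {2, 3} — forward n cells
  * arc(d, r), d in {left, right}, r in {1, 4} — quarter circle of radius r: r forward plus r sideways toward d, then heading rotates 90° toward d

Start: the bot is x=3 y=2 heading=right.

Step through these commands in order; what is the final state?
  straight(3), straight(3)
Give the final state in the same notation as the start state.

x=9 y=2 heading=right

from: x=3 y=2 heading=right
step 1 (straight(3)): x=6 y=2 heading=right
step 2 (straight(3)): x=9 y=2 heading=right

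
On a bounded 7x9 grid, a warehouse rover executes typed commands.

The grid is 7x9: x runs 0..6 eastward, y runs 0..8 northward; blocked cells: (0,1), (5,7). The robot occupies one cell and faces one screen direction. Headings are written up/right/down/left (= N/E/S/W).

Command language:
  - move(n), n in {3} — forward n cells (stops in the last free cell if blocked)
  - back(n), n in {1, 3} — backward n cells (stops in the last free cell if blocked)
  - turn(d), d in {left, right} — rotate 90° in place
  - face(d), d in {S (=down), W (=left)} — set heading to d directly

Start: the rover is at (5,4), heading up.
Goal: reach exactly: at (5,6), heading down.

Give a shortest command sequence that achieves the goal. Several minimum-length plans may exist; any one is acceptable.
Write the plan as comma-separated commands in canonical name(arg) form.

begin: at (5,4), heading up
t=1 face(S) ⇒ at (5,4), heading down
t=2 back(3) ⇒ at (5,6), heading down
minimal: 2 command(s), checked below 2.

face(S), back(3)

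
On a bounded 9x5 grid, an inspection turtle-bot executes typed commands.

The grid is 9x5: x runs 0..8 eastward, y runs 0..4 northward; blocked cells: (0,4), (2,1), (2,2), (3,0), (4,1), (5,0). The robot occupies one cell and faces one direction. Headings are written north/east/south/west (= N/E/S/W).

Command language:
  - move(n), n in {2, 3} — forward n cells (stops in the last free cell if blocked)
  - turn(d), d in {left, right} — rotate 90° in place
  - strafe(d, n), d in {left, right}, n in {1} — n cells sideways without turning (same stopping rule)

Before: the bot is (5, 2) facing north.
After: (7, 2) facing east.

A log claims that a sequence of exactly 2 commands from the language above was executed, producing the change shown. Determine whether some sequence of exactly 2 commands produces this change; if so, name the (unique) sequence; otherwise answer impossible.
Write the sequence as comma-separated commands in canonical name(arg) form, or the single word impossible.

turn(right), move(2)

key: cell and facing (now E) both changed — the 2 commands mix motion and turning
begin: (5, 2) facing north
t=1 turn(right) ⇒ (5, 2) facing east
t=2 move(2) ⇒ (7, 2) facing east
uniquely the one of 36 2-step routes that fits.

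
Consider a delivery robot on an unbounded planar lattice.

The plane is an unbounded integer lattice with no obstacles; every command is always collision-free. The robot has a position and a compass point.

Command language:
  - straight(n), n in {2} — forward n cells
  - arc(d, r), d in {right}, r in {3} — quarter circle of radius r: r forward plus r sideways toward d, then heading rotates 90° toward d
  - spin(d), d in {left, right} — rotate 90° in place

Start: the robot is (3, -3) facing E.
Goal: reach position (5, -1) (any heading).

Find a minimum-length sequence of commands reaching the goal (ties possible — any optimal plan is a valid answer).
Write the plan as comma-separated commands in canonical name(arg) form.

straight(2), spin(left), straight(2)

begin: (3, -3) facing E
[1] after straight(2): (5, -3) facing E
[2] after spin(left): (5, -3) facing N
[3] after straight(2): (5, -1) facing N
no 2-step plan works, so 3 is optimal.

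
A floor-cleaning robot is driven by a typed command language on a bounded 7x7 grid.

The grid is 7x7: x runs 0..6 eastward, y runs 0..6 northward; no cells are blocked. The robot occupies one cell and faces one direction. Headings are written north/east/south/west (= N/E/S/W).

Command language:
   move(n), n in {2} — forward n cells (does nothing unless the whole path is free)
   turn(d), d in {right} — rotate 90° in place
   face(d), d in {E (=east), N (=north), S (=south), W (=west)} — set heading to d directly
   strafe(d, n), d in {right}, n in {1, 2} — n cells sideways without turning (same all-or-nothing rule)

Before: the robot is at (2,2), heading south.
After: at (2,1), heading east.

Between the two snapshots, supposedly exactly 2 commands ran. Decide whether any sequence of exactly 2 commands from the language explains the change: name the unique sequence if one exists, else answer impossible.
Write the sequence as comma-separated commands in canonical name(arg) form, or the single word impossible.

key: order matters: swapping face(E) and strafe(right, 1) lands elsewhere
begin: at (2,2), heading south
[1] after face(E): at (2,2), heading east
[2] after strafe(right, 1): at (2,1), heading east
uniquely the one of 64 2-step routes that fits.

face(E), strafe(right, 1)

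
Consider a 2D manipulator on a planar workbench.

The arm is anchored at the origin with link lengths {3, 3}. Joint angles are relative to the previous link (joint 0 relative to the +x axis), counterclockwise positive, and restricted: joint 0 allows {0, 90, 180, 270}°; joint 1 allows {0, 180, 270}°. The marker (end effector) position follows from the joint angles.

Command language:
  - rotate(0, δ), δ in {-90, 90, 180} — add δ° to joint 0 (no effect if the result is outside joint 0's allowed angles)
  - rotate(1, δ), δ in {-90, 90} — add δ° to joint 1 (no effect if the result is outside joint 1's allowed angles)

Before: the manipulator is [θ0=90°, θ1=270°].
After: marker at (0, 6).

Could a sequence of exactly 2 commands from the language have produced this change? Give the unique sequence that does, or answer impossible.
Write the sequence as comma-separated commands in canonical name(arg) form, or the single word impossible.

rotate(1, 90), rotate(1, 90)

t0: [θ0=90°, θ1=270°]
t=1 rotate(1, 90) ⇒ [θ0=90°, θ1=0°]
t=2 rotate(1, 90) ⇒ [θ0=90°, θ1=0°]
uniquely the one of 25 2-step routes that fits.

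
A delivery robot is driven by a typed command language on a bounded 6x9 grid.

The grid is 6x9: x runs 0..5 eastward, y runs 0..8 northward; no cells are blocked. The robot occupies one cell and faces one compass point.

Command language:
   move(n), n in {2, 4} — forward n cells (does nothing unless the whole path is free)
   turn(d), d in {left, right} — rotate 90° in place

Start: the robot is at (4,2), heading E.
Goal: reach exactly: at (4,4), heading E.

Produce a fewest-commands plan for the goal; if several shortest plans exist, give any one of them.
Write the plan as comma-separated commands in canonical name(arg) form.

turn(left), move(2), turn(right)

initial: at (4,2), heading E
t=1 turn(left) ⇒ at (4,2), heading N
t=2 move(2) ⇒ at (4,4), heading N
t=3 turn(right) ⇒ at (4,4), heading E
minimal: 3 command(s), checked below 3.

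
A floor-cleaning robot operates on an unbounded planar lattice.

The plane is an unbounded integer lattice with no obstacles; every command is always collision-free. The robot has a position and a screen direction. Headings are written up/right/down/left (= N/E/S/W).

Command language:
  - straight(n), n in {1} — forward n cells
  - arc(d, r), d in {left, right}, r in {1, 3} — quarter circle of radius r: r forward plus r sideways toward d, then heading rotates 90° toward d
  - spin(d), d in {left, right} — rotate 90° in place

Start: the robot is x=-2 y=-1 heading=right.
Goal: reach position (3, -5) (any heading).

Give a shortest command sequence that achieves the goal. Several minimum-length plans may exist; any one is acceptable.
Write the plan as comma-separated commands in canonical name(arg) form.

start: x=-2 y=-1 heading=right
1. straight(1) → x=-1 y=-1 heading=right
2. arc(right, 3) → x=2 y=-4 heading=down
3. arc(left, 1) → x=3 y=-5 heading=right
minimal: 3 command(s), checked below 3.

straight(1), arc(right, 3), arc(left, 1)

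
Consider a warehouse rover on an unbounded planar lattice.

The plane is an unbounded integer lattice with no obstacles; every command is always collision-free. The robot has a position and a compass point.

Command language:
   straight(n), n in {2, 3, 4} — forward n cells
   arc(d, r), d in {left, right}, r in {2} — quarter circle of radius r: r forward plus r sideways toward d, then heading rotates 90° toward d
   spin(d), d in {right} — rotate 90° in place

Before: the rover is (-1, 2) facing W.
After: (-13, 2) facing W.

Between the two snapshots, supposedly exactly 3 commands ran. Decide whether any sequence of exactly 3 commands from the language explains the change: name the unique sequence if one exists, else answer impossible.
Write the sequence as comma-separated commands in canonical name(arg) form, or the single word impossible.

straight(4), straight(4), straight(4)

key: heading stays W — no command in the sequence turns
t0: (-1, 2) facing W
step 1 (straight(4)): (-5, 2) facing W
step 2 (straight(4)): (-9, 2) facing W
step 3 (straight(4)): (-13, 2) facing W
uniquely the one of 216 3-step routes that fits.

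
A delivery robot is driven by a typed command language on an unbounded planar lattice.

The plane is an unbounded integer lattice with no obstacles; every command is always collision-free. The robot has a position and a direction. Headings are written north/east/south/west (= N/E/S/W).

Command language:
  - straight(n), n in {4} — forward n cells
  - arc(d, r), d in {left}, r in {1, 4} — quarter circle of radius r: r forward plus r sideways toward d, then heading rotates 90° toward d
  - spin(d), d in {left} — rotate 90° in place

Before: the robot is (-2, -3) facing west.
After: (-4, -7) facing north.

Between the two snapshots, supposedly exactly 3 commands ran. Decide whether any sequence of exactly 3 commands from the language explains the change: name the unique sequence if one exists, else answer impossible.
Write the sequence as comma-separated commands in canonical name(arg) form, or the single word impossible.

key: cell and facing (now N) both changed — the 3 commands mix motion and turning
initial: (-2, -3) facing west
t=1 arc(left, 4) ⇒ (-6, -7) facing south
t=2 arc(left, 1) ⇒ (-5, -8) facing east
t=3 arc(left, 1) ⇒ (-4, -7) facing north
no rival 3-sequence matches.

arc(left, 4), arc(left, 1), arc(left, 1)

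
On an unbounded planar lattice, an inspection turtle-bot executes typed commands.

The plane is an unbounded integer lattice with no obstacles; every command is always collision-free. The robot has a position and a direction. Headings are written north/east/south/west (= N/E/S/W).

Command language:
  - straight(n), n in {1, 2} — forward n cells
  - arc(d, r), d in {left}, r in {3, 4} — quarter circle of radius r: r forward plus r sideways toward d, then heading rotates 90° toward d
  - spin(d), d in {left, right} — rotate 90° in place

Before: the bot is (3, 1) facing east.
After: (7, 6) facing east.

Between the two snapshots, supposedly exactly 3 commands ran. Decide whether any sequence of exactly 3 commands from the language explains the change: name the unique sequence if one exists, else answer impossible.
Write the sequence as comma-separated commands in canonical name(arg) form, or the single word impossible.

arc(left, 4), straight(1), spin(right)

key: running spin(right) before arc(left, 4) would end elsewhere — order is forced
initial: (3, 1) facing east
step 1 (arc(left, 4)): (7, 5) facing north
step 2 (straight(1)): (7, 6) facing north
step 3 (spin(right)): (7, 6) facing east
no other 3-command option fits: unique.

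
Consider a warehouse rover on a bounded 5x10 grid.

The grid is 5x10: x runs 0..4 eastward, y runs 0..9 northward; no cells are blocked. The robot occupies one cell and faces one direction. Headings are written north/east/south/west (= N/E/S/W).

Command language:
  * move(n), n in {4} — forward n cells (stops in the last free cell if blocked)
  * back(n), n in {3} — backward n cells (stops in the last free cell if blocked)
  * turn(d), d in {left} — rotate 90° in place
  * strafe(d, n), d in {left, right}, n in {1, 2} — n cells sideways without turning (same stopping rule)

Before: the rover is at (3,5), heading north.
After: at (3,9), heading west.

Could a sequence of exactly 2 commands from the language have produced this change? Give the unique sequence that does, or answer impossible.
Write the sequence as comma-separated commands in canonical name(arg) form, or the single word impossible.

move(4), turn(left)

key: cell and facing (now W) both changed — the 2 commands mix motion and turning
begin: at (3,5), heading north
[1] after move(4): at (3,9), heading north
[2] after turn(left): at (3,9), heading west
no rival 2-sequence matches.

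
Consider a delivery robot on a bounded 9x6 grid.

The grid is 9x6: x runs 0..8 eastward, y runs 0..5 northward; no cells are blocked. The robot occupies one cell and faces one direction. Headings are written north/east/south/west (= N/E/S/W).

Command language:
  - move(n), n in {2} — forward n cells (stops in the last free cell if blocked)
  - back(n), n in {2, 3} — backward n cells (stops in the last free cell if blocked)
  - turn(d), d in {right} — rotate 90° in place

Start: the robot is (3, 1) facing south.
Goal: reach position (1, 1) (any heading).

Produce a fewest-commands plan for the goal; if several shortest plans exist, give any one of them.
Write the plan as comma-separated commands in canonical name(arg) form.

start: (3, 1) facing south
1. turn(right) → (3, 1) facing west
2. move(2) → (1, 1) facing west
minimal: 2 command(s), checked below 2.

turn(right), move(2)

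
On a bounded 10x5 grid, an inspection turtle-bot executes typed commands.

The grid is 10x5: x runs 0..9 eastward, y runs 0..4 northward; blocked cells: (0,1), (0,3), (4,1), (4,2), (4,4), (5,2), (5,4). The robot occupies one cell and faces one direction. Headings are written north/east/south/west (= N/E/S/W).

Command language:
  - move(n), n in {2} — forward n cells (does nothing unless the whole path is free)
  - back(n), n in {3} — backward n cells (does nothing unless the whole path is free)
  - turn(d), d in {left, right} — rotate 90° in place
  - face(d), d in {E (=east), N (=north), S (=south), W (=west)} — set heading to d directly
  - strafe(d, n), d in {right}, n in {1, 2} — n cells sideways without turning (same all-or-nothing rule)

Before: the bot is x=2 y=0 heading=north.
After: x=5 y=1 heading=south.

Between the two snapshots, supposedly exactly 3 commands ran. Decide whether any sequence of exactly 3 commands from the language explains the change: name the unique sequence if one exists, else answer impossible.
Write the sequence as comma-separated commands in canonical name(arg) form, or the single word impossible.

every 3-command combo misses the target.

impossible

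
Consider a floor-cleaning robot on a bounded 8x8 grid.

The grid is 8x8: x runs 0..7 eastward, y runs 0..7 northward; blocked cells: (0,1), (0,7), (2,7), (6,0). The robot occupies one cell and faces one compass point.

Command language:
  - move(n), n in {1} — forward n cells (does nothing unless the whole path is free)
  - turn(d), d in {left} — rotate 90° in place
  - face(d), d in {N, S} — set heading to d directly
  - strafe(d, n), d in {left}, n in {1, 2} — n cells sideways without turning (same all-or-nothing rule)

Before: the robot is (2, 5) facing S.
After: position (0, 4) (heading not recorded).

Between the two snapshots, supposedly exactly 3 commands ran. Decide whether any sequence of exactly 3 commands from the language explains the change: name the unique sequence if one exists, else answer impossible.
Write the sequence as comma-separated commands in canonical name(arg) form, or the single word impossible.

key: order matters: swapping move(1) and strafe(left, 2) lands elsewhere
from: (2, 5) facing S
[1] after move(1): (2, 4) facing S
[2] after face(N): (2, 4) facing N
[3] after strafe(left, 2): (0, 4) facing N
no other 3-command option fits: unique.

move(1), face(N), strafe(left, 2)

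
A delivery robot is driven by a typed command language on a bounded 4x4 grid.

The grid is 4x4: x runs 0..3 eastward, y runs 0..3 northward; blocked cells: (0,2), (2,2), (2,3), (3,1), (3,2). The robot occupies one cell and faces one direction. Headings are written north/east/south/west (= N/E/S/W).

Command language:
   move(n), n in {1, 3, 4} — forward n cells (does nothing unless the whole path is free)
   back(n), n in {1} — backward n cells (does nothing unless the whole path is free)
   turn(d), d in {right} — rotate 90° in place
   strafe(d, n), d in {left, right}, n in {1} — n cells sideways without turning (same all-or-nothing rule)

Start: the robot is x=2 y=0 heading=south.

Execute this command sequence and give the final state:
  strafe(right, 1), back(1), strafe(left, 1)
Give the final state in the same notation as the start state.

begin: x=2 y=0 heading=south
[1] after strafe(right, 1): x=1 y=0 heading=south
[2] after back(1): x=1 y=1 heading=south
[3] after strafe(left, 1): x=2 y=1 heading=south

x=2 y=1 heading=south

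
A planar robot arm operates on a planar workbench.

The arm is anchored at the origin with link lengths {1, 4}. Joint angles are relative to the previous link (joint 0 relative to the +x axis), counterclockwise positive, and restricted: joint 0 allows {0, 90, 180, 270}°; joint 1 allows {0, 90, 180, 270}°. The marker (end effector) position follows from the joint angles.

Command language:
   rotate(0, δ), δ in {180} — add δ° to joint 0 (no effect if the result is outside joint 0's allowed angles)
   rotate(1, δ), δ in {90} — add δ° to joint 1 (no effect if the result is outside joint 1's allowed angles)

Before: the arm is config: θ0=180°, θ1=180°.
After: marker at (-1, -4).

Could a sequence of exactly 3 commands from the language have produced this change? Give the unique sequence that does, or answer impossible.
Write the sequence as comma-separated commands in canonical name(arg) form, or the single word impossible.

rotate(1, 90), rotate(1, 90), rotate(1, 90)

begin: config: θ0=180°, θ1=180°
[1] after rotate(1, 90): config: θ0=180°, θ1=270°
[2] after rotate(1, 90): config: θ0=180°, θ1=0°
[3] after rotate(1, 90): config: θ0=180°, θ1=90°
all 8 alternatives checked — unique.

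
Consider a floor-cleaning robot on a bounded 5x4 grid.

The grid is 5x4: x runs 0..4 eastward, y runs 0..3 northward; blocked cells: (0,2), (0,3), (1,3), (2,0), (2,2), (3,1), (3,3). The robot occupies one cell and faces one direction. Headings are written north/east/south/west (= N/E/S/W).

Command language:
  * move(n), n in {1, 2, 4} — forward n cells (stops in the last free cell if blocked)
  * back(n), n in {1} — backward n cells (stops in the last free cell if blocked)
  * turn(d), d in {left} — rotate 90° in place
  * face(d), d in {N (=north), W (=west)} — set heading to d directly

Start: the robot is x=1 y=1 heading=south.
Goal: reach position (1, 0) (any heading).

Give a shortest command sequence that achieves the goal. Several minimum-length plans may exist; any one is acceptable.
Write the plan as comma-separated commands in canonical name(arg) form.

begin: x=1 y=1 heading=south
1. move(2) → x=1 y=0 heading=south
shorter routes all fall short; 1 is best.

move(2)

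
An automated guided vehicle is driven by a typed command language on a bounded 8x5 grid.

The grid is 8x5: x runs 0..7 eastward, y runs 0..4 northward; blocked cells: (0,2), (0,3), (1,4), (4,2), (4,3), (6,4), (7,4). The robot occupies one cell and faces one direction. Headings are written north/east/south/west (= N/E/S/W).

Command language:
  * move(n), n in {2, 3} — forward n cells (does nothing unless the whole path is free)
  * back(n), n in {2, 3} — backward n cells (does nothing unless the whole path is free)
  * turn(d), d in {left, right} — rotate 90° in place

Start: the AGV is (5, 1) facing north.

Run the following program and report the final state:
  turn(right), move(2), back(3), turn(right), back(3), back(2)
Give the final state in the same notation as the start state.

(4, 1) facing south

from: (5, 1) facing north
t=1 turn(right) ⇒ (5, 1) facing east
t=2 move(2) ⇒ (7, 1) facing east
t=3 back(3) ⇒ (4, 1) facing east
t=4 turn(right) ⇒ (4, 1) facing south
t=5 back(3) ⇒ (4, 1) facing south
t=6 back(2) ⇒ (4, 1) facing south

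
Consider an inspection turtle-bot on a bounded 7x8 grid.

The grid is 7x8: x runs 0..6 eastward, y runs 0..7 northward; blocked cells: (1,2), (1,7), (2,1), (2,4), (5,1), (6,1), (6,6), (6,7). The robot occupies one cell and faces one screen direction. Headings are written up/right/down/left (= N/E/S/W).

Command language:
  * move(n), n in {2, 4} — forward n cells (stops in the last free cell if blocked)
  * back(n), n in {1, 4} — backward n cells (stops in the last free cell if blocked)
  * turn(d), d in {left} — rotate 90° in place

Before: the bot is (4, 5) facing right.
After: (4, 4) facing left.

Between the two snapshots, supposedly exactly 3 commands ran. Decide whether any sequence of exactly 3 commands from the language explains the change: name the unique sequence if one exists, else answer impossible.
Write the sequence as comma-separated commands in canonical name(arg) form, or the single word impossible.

key: position moved to (4,4) AND the heading swung to W — translation plus rotation needed
t0: (4, 5) facing right
step 1 (turn(left)): (4, 5) facing up
step 2 (back(1)): (4, 4) facing up
step 3 (turn(left)): (4, 4) facing left
uniquely the one of 125 3-step routes that fits.

turn(left), back(1), turn(left)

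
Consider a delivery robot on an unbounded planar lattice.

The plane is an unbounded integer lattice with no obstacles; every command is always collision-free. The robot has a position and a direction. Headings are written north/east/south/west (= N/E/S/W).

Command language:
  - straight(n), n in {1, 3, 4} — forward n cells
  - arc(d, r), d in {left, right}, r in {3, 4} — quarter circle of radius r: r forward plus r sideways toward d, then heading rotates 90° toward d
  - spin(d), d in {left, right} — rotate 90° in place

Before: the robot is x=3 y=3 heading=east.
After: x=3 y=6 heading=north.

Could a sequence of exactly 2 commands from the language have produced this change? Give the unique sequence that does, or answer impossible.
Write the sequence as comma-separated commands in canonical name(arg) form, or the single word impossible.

spin(left), straight(3)

key: running straight(3) before spin(left) would end elsewhere — order is forced
begin: x=3 y=3 heading=east
1. spin(left) → x=3 y=3 heading=north
2. straight(3) → x=3 y=6 heading=north
uniquely the one of 81 2-step routes that fits.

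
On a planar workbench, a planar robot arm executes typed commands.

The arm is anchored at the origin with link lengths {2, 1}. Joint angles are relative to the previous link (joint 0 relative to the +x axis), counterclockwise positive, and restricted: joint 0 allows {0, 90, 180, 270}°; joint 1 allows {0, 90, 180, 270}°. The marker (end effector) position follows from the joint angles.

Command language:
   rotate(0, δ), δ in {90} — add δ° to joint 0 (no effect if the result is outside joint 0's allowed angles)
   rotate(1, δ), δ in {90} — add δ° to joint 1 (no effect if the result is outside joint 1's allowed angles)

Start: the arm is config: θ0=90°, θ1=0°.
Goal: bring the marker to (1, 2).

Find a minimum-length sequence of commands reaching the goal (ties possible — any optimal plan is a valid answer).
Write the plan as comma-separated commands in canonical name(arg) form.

begin: config: θ0=90°, θ1=0°
[1] after rotate(1, 90): config: θ0=90°, θ1=90°
[2] after rotate(1, 90): config: θ0=90°, θ1=180°
[3] after rotate(1, 90): config: θ0=90°, θ1=270°
minimal: 3 command(s), checked below 3.

rotate(1, 90), rotate(1, 90), rotate(1, 90)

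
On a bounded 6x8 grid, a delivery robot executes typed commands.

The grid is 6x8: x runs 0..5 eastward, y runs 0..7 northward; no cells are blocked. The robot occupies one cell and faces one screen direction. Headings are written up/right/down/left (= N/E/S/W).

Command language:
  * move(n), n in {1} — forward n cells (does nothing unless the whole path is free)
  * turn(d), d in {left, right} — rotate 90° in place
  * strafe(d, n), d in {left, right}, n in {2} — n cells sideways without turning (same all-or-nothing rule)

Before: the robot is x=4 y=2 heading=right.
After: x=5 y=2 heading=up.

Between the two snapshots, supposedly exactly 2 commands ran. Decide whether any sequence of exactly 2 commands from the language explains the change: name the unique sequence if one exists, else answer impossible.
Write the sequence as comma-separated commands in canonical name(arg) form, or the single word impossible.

key: cell and facing (now N) both changed — the 2 commands mix motion and turning
from: x=4 y=2 heading=right
t=1 move(1) ⇒ x=5 y=2 heading=right
t=2 turn(left) ⇒ x=5 y=2 heading=up
all 25 alternatives checked — unique.

move(1), turn(left)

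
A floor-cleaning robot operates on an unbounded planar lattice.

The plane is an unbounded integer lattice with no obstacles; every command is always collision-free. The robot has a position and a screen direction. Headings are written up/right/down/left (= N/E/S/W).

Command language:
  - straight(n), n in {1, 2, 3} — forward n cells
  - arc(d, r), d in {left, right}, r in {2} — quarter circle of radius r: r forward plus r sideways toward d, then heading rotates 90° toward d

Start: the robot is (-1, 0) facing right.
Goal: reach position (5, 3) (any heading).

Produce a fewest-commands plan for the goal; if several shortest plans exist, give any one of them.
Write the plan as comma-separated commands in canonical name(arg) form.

initial: (-1, 0) facing right
t=1 straight(1) ⇒ (0, 0) facing right
t=2 straight(3) ⇒ (3, 0) facing right
t=3 arc(left, 2) ⇒ (5, 2) facing up
t=4 straight(1) ⇒ (5, 3) facing up
shorter routes all fall short; 4 is best.

straight(1), straight(3), arc(left, 2), straight(1)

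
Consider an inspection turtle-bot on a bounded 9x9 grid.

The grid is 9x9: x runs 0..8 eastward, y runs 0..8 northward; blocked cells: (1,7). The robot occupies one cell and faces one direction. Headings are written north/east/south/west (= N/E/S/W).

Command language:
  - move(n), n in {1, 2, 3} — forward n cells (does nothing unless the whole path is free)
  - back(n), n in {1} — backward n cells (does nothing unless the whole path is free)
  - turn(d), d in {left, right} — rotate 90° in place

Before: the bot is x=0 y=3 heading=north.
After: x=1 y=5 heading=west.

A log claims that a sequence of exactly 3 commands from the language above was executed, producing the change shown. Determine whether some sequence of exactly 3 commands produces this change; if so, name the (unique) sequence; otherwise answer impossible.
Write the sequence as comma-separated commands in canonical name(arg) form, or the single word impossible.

move(2), turn(left), back(1)

key: cell and facing (now W) both changed — the 3 commands mix motion and turning
t0: x=0 y=3 heading=north
[1] after move(2): x=0 y=5 heading=north
[2] after turn(left): x=0 y=5 heading=west
[3] after back(1): x=1 y=5 heading=west
all 216 alternatives checked — unique.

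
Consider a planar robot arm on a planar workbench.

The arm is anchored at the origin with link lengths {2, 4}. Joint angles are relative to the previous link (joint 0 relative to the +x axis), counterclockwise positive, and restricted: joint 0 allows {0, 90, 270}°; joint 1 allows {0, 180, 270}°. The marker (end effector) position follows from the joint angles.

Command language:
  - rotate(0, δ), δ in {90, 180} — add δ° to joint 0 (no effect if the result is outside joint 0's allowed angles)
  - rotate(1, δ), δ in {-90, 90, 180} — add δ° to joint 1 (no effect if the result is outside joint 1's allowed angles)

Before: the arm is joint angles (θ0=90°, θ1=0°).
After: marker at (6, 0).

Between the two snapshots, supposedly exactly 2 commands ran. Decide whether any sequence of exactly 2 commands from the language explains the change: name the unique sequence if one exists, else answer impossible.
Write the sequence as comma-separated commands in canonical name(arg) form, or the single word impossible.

key: order matters: swapping rotate(0, 180) and rotate(0, 90) lands elsewhere
from: joint angles (θ0=90°, θ1=0°)
step 1 (rotate(0, 180)): joint angles (θ0=270°, θ1=0°)
step 2 (rotate(0, 90)): joint angles (θ0=0°, θ1=0°)
all 25 alternatives checked — unique.

rotate(0, 180), rotate(0, 90)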